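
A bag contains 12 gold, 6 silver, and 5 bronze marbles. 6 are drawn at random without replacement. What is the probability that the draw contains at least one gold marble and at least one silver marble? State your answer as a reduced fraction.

12587/14421

There are C(23,6) = 100947 possible draws.
By inclusion-exclusion on the complements, draws missing all gold or all silver: C(11,6) + C(17,6) − C(5,6) = 462 + 12376 − 0 = 12838.
So draws with at least one of each: 100947 − 12838 = 88109, probability 88109/100947 = 12587/14421.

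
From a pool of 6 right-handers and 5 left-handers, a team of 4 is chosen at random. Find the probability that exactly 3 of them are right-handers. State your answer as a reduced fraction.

Total number of selections: C(11,4) = 330.
Selections with exactly 3 right-handers: choose 3 of the 6 right-handers and 1 of the 5 left-handers, C(6,3)·C(5,1) = 20·5 = 100.
Probability = 100/330 = 10/33.

10/33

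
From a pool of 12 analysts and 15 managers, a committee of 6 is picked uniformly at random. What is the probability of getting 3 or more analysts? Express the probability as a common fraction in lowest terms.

Total selections: C(27,6) = 296010.
Favorable selections (3 or more analysts): C(12,3)·C(15,3) + C(12,4)·C(15,2) + C(12,5)·C(15,1) + C(12,6)·C(15,0) = 100100 + 51975 + 11880 + 924 = 164879.
Probability = 164879/296010 = 1153/2070.

1153/2070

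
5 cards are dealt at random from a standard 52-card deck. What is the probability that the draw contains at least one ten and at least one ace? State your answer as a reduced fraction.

6509/64974

There are C(52,5) = 2598960 possible draws.
By inclusion-exclusion on the complements, draws missing all tens or all aces: C(48,5) + C(48,5) − C(44,5) = 1712304 + 1712304 − 1086008 = 2338600.
So draws with at least one of each: 2598960 − 2338600 = 260360, probability 260360/2598960 = 6509/64974.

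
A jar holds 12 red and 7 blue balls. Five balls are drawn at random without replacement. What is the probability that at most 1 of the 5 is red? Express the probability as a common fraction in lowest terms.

There are C(19,5) = 11628 ways to choose the 5.
Favorable selections (at most 1 red): C(12,0)·C(7,5) + C(12,1)·C(7,4) = 21 + 420 = 441.
Probability = 441/11628 = 49/1292.

49/1292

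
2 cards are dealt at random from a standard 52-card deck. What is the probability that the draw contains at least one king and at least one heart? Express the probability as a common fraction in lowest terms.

29/442

There are C(52,2) = 1326 possible draws.
By inclusion-exclusion on the complements, draws missing all kings or all hearts: C(48,2) + C(39,2) − C(36,2) = 1128 + 741 − 630 = 1239.
So draws with at least one of each: 1326 − 1239 = 87, probability 87/1326 = 29/442.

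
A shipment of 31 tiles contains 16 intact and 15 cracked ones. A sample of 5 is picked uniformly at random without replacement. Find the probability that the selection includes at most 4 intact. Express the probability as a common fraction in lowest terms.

Total selections: C(31,5) = 169911.
Favorable selections (at most 4 intact): C(16,0)·C(15,5) + C(16,1)·C(15,4) + C(16,2)·C(15,3) + C(16,3)·C(15,2) + C(16,4)·C(15,1) = 3003 + 21840 + 54600 + 58800 + 27300 = 165543.
Probability = 165543/169911 = 7883/8091.

7883/8091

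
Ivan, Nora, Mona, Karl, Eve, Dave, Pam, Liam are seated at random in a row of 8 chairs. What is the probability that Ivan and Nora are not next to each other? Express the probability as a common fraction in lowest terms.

There are 8! = 40320 arrangements.
Arrangements with Ivan and Nora adjacent: 2·7! = 10080.
So not adjacent: 40320 − 10080 = 30240, probability 30240/40320 = 3/4.

3/4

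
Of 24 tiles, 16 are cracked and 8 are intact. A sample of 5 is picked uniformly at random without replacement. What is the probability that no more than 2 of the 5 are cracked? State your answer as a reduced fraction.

47/253

There are C(24,5) = 42504 ways to choose the 5.
Favorable selections (no more than 2 cracked): C(16,0)·C(8,5) + C(16,1)·C(8,4) + C(16,2)·C(8,3) = 56 + 1120 + 6720 = 7896.
Probability = 7896/42504 = 47/253.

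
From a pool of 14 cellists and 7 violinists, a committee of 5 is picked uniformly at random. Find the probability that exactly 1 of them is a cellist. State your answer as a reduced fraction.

70/2907

Total number of selections: C(21,5) = 20349.
Selections with exactly 1 cellist: choose 1 of the 14 cellists and 4 of the 7 violinists, C(14,1)·C(7,4) = 14·35 = 490.
Probability = 490/20349 = 70/2907.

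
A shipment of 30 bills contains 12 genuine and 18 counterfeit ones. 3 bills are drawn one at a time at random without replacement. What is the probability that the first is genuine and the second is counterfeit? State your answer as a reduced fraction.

Multiply the conditional probabilities at each draw: 12/30 · 18/29 = 216/870 = 36/145.

36/145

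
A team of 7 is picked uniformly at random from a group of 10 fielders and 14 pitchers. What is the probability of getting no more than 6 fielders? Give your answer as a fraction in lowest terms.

14416/14421

Total selections: C(24,7) = 346104.
The complement is exactly 7 fielders: C(10,7)·C(14,0) = 120.
Probability = 1 − 120/346104 = 345984/346104 = 14416/14421.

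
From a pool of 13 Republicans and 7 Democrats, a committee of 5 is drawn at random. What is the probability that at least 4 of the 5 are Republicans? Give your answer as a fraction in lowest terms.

There are C(20,5) = 15504 ways to choose the 5.
Favorable selections (at least 4 Republicans): C(13,4)·C(7,1) + C(13,5)·C(7,0) = 5005 + 1287 = 6292.
Probability = 6292/15504 = 1573/3876.

1573/3876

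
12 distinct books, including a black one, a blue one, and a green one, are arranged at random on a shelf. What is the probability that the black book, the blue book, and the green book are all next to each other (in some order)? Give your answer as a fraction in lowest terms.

1/22

There are 12! = 479001600 arrangements.
Treat the three as one block: 10! placements × 3! orders within the block = 3628800·6 = 21772800.
Probability = 21772800/479001600 = 1/22.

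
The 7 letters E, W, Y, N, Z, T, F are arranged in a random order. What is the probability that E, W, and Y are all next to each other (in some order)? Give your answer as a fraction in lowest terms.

1/7

There are 7! = 5040 arrangements.
Treat the three as one block: 5! placements × 3! orders within the block = 120·6 = 720.
Probability = 720/5040 = 1/7.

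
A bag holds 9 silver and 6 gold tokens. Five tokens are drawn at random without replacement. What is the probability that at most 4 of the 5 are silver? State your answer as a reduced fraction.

Total selections: C(15,5) = 3003.
The complement is exactly 5 silver: C(9,5)·C(6,0) = 126.
Probability = 1 − 126/3003 = 2877/3003 = 137/143.

137/143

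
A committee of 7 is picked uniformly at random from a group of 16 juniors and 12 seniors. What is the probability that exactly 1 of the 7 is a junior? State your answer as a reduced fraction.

Total number of selections: C(28,7) = 1184040.
Selections with exactly 1 junior: choose 1 of the 16 juniors and 6 of the 12 seniors, C(16,1)·C(12,6) = 16·924 = 14784.
Probability = 14784/1184040 = 56/4485.

56/4485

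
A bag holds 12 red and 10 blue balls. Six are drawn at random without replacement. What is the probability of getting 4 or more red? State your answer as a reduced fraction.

943/2261

Total selections: C(22,6) = 74613.
Favorable selections (4 or more red): C(12,4)·C(10,2) + C(12,5)·C(10,1) + C(12,6)·C(10,0) = 22275 + 7920 + 924 = 31119.
Probability = 31119/74613 = 943/2261.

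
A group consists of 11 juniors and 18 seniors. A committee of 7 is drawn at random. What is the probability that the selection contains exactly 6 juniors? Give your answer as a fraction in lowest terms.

231/43355

There are C(29,7) = 1560780 ways to choose 7 from 29.
Selections with exactly 6 juniors: choose 6 of the 11 juniors and 1 of the 18 seniors, C(11,6)·C(18,1) = 462·18 = 8316.
Probability = 8316/1560780 = 231/43355.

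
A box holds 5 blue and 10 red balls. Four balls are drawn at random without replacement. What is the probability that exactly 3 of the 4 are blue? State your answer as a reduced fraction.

Total number of selections: C(15,4) = 1365.
Selections with exactly 3 blue: choose 3 of the 5 blue and 1 of the 10 red, C(5,3)·C(10,1) = 10·10 = 100.
Probability = 100/1365 = 20/273.

20/273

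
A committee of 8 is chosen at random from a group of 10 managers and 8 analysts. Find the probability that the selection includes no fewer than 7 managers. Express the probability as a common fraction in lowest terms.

There are C(18,8) = 43758 ways to choose the 8.
Favorable selections (no fewer than 7 managers): C(10,7)·C(8,1) + C(10,8)·C(8,0) = 960 + 45 = 1005.
Probability = 1005/43758 = 335/14586.

335/14586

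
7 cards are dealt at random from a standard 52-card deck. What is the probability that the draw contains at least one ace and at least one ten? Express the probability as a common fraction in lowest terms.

3105873/16723070

There are C(52,7) = 133784560 possible draws.
By inclusion-exclusion on the complements, draws missing all aces or all tens: C(48,7) + C(48,7) − C(44,7) = 73629072 + 73629072 − 38320568 = 108937576.
So draws with at least one of each: 133784560 − 108937576 = 24846984, probability 24846984/133784560 = 3105873/16723070.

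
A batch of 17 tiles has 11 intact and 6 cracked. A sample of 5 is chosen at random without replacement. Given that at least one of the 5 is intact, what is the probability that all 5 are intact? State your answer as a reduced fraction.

21/281

Work in counts. Selections with at least one intact: C(17,5) − C(6,5) = 6188 − 6 = 6182.
Of those, selections where all 5 are intact: C(11,5) = 462.
Conditional probability = 462/6182 = 21/281.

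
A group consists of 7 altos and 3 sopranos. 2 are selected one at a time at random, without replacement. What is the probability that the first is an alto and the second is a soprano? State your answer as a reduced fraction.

7/30

Multiply the conditional probabilities at each draw: 7/10 · 3/9 = 21/90 = 7/30.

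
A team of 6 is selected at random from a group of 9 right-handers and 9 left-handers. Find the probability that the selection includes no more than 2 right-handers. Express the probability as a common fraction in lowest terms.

There are C(18,6) = 18564 ways to choose the 6.
Favorable selections (no more than 2 right-handers): C(9,0)·C(9,6) + C(9,1)·C(9,5) + C(9,2)·C(9,4) = 84 + 1134 + 4536 = 5754.
Probability = 5754/18564 = 137/442.

137/442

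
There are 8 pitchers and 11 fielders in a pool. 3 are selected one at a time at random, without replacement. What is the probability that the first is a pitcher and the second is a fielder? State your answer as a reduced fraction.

Multiply the conditional probabilities at each draw: 8/19 · 11/18 = 88/342 = 44/171.

44/171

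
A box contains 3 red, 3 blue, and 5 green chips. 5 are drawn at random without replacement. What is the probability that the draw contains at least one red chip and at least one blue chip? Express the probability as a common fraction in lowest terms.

There are C(11,5) = 462 possible draws.
By inclusion-exclusion on the complements, draws missing all red or all blue: C(8,5) + C(8,5) − C(5,5) = 56 + 56 − 1 = 111.
So draws with at least one of each: 462 − 111 = 351, probability 351/462 = 117/154.

117/154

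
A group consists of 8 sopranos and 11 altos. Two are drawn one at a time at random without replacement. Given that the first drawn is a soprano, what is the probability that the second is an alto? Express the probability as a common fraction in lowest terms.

After removing one soprano, 18 remain: 7 sopranos and 11 altos.
So the probability the next is an alto is 11/18.

11/18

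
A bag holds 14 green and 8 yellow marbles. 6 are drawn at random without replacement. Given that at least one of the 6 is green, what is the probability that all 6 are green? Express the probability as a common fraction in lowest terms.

429/10655

Work in counts. Selections with at least one green: C(22,6) − C(8,6) = 74613 − 28 = 74585.
Of those, selections where all 6 are green: C(14,6) = 3003.
Conditional probability = 3003/74585 = 429/10655.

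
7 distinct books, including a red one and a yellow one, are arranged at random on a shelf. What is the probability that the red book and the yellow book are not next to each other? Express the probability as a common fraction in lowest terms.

5/7

There are 7! = 5040 arrangements.
Arrangements with the red book and the yellow book adjacent: 2·6! = 1440.
So not adjacent: 5040 − 1440 = 3600, probability 3600/5040 = 5/7.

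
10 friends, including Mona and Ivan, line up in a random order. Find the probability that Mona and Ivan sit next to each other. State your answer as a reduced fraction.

There are 10! = 3628800 arrangements.
Treat Mona and Ivan as a block: 9! arrangements of the blocks × 2 orders within the block = 2·362880 = 725760.
Probability = 725760/3628800 = 1/5.

1/5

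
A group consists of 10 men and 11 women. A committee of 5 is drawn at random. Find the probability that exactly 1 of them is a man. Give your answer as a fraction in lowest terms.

There are C(21,5) = 20349 ways to choose 5 from 21.
Selections with exactly 1 man: choose 1 of the 10 men and 4 of the 11 women, C(10,1)·C(11,4) = 10·330 = 3300.
Probability = 3300/20349 = 1100/6783.

1100/6783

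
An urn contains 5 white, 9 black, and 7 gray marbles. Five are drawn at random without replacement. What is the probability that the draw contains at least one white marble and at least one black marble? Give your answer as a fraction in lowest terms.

1690/2261

There are C(21,5) = 20349 possible draws.
By inclusion-exclusion on the complements, draws missing all white or all black: C(16,5) + C(12,5) − C(7,5) = 4368 + 792 − 21 = 5139.
So draws with at least one of each: 20349 − 5139 = 15210, probability 15210/20349 = 1690/2261.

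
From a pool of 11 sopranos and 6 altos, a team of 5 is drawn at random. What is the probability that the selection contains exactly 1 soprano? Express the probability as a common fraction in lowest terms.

165/6188

The sample space is all 5-subsets of the 17: C(17,5) = 6188.
Selections with exactly 1 soprano: choose 1 of the 11 sopranos and 4 of the 6 altos, C(11,1)·C(6,4) = 11·15 = 165.
Probability = 165/6188.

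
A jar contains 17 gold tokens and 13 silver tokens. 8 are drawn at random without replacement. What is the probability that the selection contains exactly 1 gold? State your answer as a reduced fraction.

748/150075

There are C(30,8) = 5852925 ways to choose 8 from 30.
Selections with exactly 1 gold: choose 1 of the 17 gold and 7 of the 13 silver, C(17,1)·C(13,7) = 17·1716 = 29172.
Probability = 29172/5852925 = 748/150075.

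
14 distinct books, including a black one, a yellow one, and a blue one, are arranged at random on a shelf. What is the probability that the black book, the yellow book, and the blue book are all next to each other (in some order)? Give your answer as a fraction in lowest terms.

3/91

There are 14! = 87178291200 arrangements.
Treat the three as one block: 12! placements × 3! orders within the block = 479001600·6 = 2874009600.
Probability = 2874009600/87178291200 = 3/91.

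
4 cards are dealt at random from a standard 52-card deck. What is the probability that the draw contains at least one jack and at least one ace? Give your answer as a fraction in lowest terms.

1332/20825

There are C(52,4) = 270725 possible draws.
By inclusion-exclusion on the complements, draws missing all jacks or all aces: C(48,4) + C(48,4) − C(44,4) = 194580 + 194580 − 135751 = 253409.
So draws with at least one of each: 270725 − 253409 = 17316, probability 17316/270725 = 1332/20825.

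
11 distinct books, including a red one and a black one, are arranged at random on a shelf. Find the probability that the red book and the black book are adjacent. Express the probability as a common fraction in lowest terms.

2/11

There are 11! = 39916800 arrangements.
Treat the red book and the black book as a block: 10! arrangements of the blocks × 2 orders within the block = 2·3628800 = 7257600.
Probability = 7257600/39916800 = 2/11.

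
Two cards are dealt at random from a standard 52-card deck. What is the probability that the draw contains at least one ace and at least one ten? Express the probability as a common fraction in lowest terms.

There are C(52,2) = 1326 possible draws.
By inclusion-exclusion on the complements, draws missing all aces or all tens: C(48,2) + C(48,2) − C(44,2) = 1128 + 1128 − 946 = 1310.
So draws with at least one of each: 1326 − 1310 = 16, probability 16/1326 = 8/663.

8/663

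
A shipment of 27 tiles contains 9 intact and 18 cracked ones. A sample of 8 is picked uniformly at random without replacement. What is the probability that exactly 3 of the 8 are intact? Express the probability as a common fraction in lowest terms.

26656/82225

There are C(27,8) = 2220075 ways to choose 8 from 27.
Selections with exactly 3 intact: choose 3 of the 9 intact and 5 of the 18 cracked, C(9,3)·C(18,5) = 84·8568 = 719712.
Probability = 719712/2220075 = 26656/82225.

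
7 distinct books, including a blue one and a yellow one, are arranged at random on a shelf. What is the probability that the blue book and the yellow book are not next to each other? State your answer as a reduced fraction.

There are 7! = 5040 arrangements.
Arrangements with the blue book and the yellow book adjacent: 2·6! = 1440.
So not adjacent: 5040 − 1440 = 3600, probability 3600/5040 = 5/7.

5/7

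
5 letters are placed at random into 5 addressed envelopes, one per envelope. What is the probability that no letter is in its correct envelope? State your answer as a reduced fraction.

There are 5! = 120 assignments.
By inclusion-exclusion, assignments with no fixed points: C(5,0)·5! − C(5,1)·4! + C(5,2)·3! − C(5,3)·2! + C(5,4)·1! − C(5,5)·0! = 44.
Probability = 44/120 = 11/30.

11/30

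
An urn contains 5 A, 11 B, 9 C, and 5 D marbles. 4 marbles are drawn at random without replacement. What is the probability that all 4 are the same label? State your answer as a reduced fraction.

466/27405

There are C(30,4) = 27405 ways to draw 4 marbles.
All same label: C(5,4) + C(11,4) + C(9,4) + C(5,4) = 5 + 330 + 126 + 5 = 466.
Probability = 466/27405.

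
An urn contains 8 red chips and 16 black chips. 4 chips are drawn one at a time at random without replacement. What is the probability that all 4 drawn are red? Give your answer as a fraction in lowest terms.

5/759

Multiply the conditional probabilities at each draw: 8/24 · 7/23 · 6/22 · 5/21 = 1680/255024 = 5/759.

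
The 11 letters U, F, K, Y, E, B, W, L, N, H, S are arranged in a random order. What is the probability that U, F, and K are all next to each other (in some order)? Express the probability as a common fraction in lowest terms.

3/55

There are 11! = 39916800 arrangements.
Treat the three as one block: 9! placements × 3! orders within the block = 362880·6 = 2177280.
Probability = 2177280/39916800 = 3/55.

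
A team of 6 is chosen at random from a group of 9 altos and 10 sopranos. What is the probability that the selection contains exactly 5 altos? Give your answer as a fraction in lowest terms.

15/323

The sample space is all 6-subsets of the 19: C(19,6) = 27132.
Selections with exactly 5 altos: choose 5 of the 9 altos and 1 of the 10 sopranos, C(9,5)·C(10,1) = 126·10 = 1260.
Probability = 1260/27132 = 15/323.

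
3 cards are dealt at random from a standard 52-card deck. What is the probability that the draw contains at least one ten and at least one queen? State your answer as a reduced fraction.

188/5525

There are C(52,3) = 22100 possible draws.
By inclusion-exclusion on the complements, draws missing all tens or all queens: C(48,3) + C(48,3) − C(44,3) = 17296 + 17296 − 13244 = 21348.
So draws with at least one of each: 22100 − 21348 = 752, probability 752/22100 = 188/5525.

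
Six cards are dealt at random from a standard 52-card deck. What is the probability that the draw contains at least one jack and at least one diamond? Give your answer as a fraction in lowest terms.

6772177/20358520

There are C(52,6) = 20358520 possible draws.
By inclusion-exclusion on the complements, draws missing all jacks or all diamonds: C(48,6) + C(39,6) − C(36,6) = 12271512 + 3262623 − 1947792 = 13586343.
So draws with at least one of each: 20358520 − 13586343 = 6772177, probability 6772177/20358520.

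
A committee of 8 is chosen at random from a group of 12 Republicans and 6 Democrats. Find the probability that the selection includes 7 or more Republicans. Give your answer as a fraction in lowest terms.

There are C(18,8) = 43758 ways to choose the 8.
Favorable selections (7 or more Republicans): C(12,7)·C(6,1) + C(12,8)·C(6,0) = 4752 + 495 = 5247.
Probability = 5247/43758 = 53/442.

53/442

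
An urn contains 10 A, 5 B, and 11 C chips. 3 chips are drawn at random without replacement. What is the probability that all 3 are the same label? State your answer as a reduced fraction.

59/520

There are C(26,3) = 2600 ways to draw 3 chips.
All same label: C(10,3) + C(5,3) + C(11,3) = 120 + 10 + 165 = 295.
Probability = 295/2600 = 59/520.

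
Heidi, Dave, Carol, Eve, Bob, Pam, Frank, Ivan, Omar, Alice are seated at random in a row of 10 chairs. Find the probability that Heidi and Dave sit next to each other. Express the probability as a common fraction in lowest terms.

1/5

There are 10! = 3628800 arrangements.
Treat Heidi and Dave as a block: 9! arrangements of the blocks × 2 orders within the block = 2·362880 = 725760.
Probability = 725760/3628800 = 1/5.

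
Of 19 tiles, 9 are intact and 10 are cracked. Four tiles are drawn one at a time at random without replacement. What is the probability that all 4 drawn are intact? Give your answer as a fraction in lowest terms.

Multiply the conditional probabilities at each draw: 9/19 · 8/18 · 7/17 · 6/16 = 3024/93024 = 21/646.

21/646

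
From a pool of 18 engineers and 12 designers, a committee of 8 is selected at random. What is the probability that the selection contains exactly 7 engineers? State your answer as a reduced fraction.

1088/16675

Total number of selections: C(30,8) = 5852925.
Selections with exactly 7 engineers: choose 7 of the 18 engineers and 1 of the 12 designers, C(18,7)·C(12,1) = 31824·12 = 381888.
Probability = 381888/5852925 = 1088/16675.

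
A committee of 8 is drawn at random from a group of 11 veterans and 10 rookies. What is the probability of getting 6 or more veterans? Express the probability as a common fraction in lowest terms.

77/646

Total selections: C(21,8) = 203490.
Favorable selections (6 or more veterans): C(11,6)·C(10,2) + C(11,7)·C(10,1) + C(11,8)·C(10,0) = 20790 + 3300 + 165 = 24255.
Probability = 24255/203490 = 77/646.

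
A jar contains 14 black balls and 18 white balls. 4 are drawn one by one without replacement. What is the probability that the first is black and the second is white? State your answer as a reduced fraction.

63/248

Multiply the conditional probabilities at each draw: 14/32 · 18/31 = 252/992 = 63/248.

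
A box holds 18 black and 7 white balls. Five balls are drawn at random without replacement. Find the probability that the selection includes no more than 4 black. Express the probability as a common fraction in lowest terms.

1061/1265

There are C(25,5) = 53130 ways to choose the 5.
The complement is exactly 5 black: C(18,5)·C(7,0) = 8568.
Probability = 1 − 8568/53130 = 44562/53130 = 1061/1265.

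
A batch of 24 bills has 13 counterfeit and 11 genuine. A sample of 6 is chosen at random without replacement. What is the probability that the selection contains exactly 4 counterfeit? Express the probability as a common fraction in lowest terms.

3575/12236

The sample space is all 6-subsets of the 24: C(24,6) = 134596.
Selections with exactly 4 counterfeit: choose 4 of the 13 counterfeit and 2 of the 11 genuine, C(13,4)·C(11,2) = 715·55 = 39325.
Probability = 39325/134596 = 3575/12236.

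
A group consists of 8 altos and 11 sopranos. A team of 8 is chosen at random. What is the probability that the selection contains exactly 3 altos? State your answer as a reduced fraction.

Total number of selections: C(19,8) = 75582.
Selections with exactly 3 altos: choose 3 of the 8 altos and 5 of the 11 sopranos, C(8,3)·C(11,5) = 56·462 = 25872.
Probability = 25872/75582 = 4312/12597.

4312/12597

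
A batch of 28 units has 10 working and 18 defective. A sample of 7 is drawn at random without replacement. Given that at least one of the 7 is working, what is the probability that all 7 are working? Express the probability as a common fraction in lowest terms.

5/48009

Work in counts. Selections with at least one working: C(28,7) − C(18,7) = 1184040 − 31824 = 1152216.
Of those, selections where all 7 are working: C(10,7) = 120.
Conditional probability = 120/1152216 = 5/48009.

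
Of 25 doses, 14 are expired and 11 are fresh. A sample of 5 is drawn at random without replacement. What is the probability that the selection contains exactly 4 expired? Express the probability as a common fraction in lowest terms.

There are C(25,5) = 53130 ways to choose 5 from 25.
Selections with exactly 4 expired: choose 4 of the 14 expired and 1 of the 11 fresh, C(14,4)·C(11,1) = 1001·11 = 11011.
Probability = 11011/53130 = 143/690.

143/690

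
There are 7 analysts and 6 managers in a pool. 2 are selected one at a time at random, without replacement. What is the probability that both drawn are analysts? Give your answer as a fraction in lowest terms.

7/26

Multiply the conditional probabilities at each draw: 7/13 · 6/12 = 42/156 = 7/26.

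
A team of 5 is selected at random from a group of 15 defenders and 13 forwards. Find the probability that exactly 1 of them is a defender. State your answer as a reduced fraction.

There are C(28,5) = 98280 ways to choose 5 from 28.
Selections with exactly 1 defender: choose 1 of the 15 defenders and 4 of the 13 forwards, C(15,1)·C(13,4) = 15·715 = 10725.
Probability = 10725/98280 = 55/504.

55/504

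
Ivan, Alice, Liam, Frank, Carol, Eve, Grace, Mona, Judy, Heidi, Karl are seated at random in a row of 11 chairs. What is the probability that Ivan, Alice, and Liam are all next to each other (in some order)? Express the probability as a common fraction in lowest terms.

There are 11! = 39916800 arrangements.
Treat the three as one block: 9! placements × 3! orders within the block = 362880·6 = 2177280.
Probability = 2177280/39916800 = 3/55.

3/55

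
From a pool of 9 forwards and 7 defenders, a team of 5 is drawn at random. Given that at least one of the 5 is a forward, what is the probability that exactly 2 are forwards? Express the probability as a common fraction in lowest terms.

20/69

Work in counts. Selections with at least one forward: C(16,5) − C(7,5) = 4368 − 21 = 4347.
Of those, selections where exactly 2 are forwards: C(9,2)·C(7,3) = 36·35 = 1260.
Conditional probability = 1260/4347 = 20/69.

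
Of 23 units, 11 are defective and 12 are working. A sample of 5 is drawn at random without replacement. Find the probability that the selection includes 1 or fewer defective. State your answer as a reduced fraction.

81/437

Total selections: C(23,5) = 33649.
Favorable selections (1 or fewer defective): C(11,0)·C(12,5) + C(11,1)·C(12,4) = 792 + 5445 = 6237.
Probability = 6237/33649 = 81/437.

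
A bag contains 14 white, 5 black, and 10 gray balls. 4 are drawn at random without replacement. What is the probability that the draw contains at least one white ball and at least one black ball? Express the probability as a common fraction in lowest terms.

190/377

There are C(29,4) = 23751 possible draws.
By inclusion-exclusion on the complements, draws missing all white or all black: C(15,4) + C(24,4) − C(10,4) = 1365 + 10626 − 210 = 11781.
So draws with at least one of each: 23751 − 11781 = 11970, probability 11970/23751 = 190/377.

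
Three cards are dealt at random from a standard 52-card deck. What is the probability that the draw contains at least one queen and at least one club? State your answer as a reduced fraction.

33/260

There are C(52,3) = 22100 possible draws.
By inclusion-exclusion on the complements, draws missing all queens or all clubs: C(48,3) + C(39,3) − C(36,3) = 17296 + 9139 − 7140 = 19295.
So draws with at least one of each: 22100 − 19295 = 2805, probability 2805/22100 = 33/260.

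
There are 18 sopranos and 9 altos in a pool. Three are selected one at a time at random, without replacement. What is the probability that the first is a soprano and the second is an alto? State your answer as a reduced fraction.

Multiply the conditional probabilities at each draw: 18/27 · 9/26 = 162/702 = 3/13.

3/13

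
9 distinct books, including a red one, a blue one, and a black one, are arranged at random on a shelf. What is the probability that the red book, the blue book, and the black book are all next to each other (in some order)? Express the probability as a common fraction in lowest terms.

1/12

There are 9! = 362880 arrangements.
Treat the three as one block: 7! placements × 3! orders within the block = 5040·6 = 30240.
Probability = 30240/362880 = 1/12.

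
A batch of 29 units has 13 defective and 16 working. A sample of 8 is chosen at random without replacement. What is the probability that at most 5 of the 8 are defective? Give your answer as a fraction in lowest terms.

There are C(29,8) = 4292145 ways to choose the 8.
Count the complement (more than 5 defective): C(13,6)·C(16,2) + C(13,7)·C(16,1) + C(13,8)·C(16,0) = 205920 + 27456 + 1287 = 234663.
Probability = 1 − 234663/4292145 = 4057482/4292145 = 9458/10005.

9458/10005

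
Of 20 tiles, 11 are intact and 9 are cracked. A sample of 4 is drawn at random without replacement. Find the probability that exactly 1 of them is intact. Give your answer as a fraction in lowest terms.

308/1615

Total number of selections: C(20,4) = 4845.
Selections with exactly 1 intact: choose 1 of the 11 intact and 3 of the 9 cracked, C(11,1)·C(9,3) = 11·84 = 924.
Probability = 924/4845 = 308/1615.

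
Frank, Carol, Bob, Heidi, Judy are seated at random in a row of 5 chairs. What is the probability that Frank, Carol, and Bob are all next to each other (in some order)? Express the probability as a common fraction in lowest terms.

There are 5! = 120 arrangements.
Treat the three as one block: 3! placements × 3! orders within the block = 6·6 = 36.
Probability = 36/120 = 3/10.

3/10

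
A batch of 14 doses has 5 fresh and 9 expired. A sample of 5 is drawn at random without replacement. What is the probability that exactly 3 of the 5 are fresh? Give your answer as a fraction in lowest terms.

180/1001

Total number of selections: C(14,5) = 2002.
Selections with exactly 3 fresh: choose 3 of the 5 fresh and 2 of the 9 expired, C(5,3)·C(9,2) = 10·36 = 360.
Probability = 360/2002 = 180/1001.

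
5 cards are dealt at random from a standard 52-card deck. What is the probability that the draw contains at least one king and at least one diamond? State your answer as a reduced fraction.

There are C(52,5) = 2598960 possible draws.
By inclusion-exclusion on the complements, draws missing all kings or all diamonds: C(48,5) + C(39,5) − C(36,5) = 1712304 + 575757 − 376992 = 1911069.
So draws with at least one of each: 2598960 − 1911069 = 687891, probability 687891/2598960 = 229297/866320.

229297/866320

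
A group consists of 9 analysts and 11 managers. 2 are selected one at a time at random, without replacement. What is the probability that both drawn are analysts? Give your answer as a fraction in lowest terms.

Multiply the conditional probabilities at each draw: 9/20 · 8/19 = 72/380 = 18/95.

18/95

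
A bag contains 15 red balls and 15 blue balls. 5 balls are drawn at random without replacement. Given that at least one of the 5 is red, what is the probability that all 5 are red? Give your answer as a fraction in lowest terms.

11/511

Work in counts. Selections with at least one red: C(30,5) − C(15,5) = 142506 − 3003 = 139503.
Of those, selections where all 5 are red: C(15,5) = 3003.
Conditional probability = 3003/139503 = 11/511.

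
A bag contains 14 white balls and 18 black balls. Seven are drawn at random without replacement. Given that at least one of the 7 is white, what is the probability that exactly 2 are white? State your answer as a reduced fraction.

833/3562

Work in counts. Selections with at least one white: C(32,7) − C(18,7) = 3365856 − 31824 = 3334032.
Of those, selections where exactly 2 are white: C(14,2)·C(18,5) = 91·8568 = 779688.
Conditional probability = 779688/3334032 = 833/3562.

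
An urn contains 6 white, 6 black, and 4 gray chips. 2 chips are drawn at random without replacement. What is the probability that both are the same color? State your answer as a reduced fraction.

3/10

There are C(16,2) = 120 ways to draw 2 chips.
All same color: C(6,2) + C(6,2) + C(4,2) = 15 + 15 + 6 = 36.
Probability = 36/120 = 3/10.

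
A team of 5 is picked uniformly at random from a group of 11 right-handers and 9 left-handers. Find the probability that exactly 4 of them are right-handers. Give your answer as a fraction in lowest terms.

495/2584

The sample space is all 5-subsets of the 20: C(20,5) = 15504.
Selections with exactly 4 right-handers: choose 4 of the 11 right-handers and 1 of the 9 left-handers, C(11,4)·C(9,1) = 330·9 = 2970.
Probability = 2970/15504 = 495/2584.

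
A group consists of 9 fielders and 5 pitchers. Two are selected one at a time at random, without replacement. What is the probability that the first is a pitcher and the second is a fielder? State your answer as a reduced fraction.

Multiply the conditional probabilities at each draw: 5/14 · 9/13 = 45/182.

45/182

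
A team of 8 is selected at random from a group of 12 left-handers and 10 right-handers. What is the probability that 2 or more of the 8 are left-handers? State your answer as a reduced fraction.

643/646

There are C(22,8) = 319770 ways to choose the 8.
Count the complement (fewer than 2 left-handers): C(12,0)·C(10,8) + C(12,1)·C(10,7) = 45 + 1440 = 1485.
Probability = 1 − 1485/319770 = 318285/319770 = 643/646.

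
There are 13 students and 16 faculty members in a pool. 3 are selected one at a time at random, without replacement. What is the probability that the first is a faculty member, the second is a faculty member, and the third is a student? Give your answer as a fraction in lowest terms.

Multiply the conditional probabilities at each draw: 16/29 · 15/28 · 13/27 = 3120/21924 = 260/1827.

260/1827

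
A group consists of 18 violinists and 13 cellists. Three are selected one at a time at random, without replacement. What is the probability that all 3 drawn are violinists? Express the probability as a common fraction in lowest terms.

Multiply the conditional probabilities at each draw: 18/31 · 17/30 · 16/29 = 4896/26970 = 816/4495.

816/4495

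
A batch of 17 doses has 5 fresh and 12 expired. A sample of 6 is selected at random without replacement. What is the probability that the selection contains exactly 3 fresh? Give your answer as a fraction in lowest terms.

275/1547

The sample space is all 6-subsets of the 17: C(17,6) = 12376.
Selections with exactly 3 fresh: choose 3 of the 5 fresh and 3 of the 12 expired, C(5,3)·C(12,3) = 10·220 = 2200.
Probability = 2200/12376 = 275/1547.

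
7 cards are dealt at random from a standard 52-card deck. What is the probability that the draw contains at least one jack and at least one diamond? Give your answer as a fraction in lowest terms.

There are C(52,7) = 133784560 possible draws.
By inclusion-exclusion on the complements, draws missing all jacks or all diamonds: C(48,7) + C(39,7) − C(36,7) = 73629072 + 15380937 − 8347680 = 80662329.
So draws with at least one of each: 133784560 − 80662329 = 53122231, probability 53122231/133784560.

53122231/133784560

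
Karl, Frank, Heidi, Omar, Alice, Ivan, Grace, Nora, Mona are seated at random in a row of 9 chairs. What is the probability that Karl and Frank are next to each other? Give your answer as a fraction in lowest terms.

There are 9! = 362880 arrangements.
Treat Karl and Frank as a block: 8! arrangements of the blocks × 2 orders within the block = 2·40320 = 80640.
Probability = 80640/362880 = 2/9.

2/9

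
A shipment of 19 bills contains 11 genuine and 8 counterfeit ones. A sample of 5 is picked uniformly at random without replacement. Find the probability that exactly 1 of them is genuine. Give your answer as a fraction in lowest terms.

385/5814

The sample space is all 5-subsets of the 19: C(19,5) = 11628.
Selections with exactly 1 genuine: choose 1 of the 11 genuine and 4 of the 8 counterfeit, C(11,1)·C(8,4) = 11·70 = 770.
Probability = 770/11628 = 385/5814.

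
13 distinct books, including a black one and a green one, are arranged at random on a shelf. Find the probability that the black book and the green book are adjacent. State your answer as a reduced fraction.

2/13

There are 13! = 6227020800 arrangements.
Treat the black book and the green book as a block: 12! arrangements of the blocks × 2 orders within the block = 2·479001600 = 958003200.
Probability = 958003200/6227020800 = 2/13.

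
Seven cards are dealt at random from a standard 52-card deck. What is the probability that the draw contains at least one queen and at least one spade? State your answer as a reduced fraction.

53122231/133784560

There are C(52,7) = 133784560 possible draws.
By inclusion-exclusion on the complements, draws missing all queens or all spades: C(48,7) + C(39,7) − C(36,7) = 73629072 + 15380937 − 8347680 = 80662329.
So draws with at least one of each: 133784560 − 80662329 = 53122231, probability 53122231/133784560.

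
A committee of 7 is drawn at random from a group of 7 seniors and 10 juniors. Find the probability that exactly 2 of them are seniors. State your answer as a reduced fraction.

Total number of selections: C(17,7) = 19448.
Selections with exactly 2 seniors: choose 2 of the 7 seniors and 5 of the 10 juniors, C(7,2)·C(10,5) = 21·252 = 5292.
Probability = 5292/19448 = 1323/4862.

1323/4862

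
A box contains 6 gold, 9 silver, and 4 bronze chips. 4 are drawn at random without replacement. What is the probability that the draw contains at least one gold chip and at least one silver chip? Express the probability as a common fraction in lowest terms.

246/323

There are C(19,4) = 3876 possible draws.
By inclusion-exclusion on the complements, draws missing all gold or all silver: C(13,4) + C(10,4) − C(4,4) = 715 + 210 − 1 = 924.
So draws with at least one of each: 3876 − 924 = 2952, probability 2952/3876 = 246/323.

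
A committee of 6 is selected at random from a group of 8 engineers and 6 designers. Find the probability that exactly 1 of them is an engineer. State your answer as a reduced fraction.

The sample space is all 6-subsets of the 14: C(14,6) = 3003.
Selections with exactly 1 engineer: choose 1 of the 8 engineers and 5 of the 6 designers, C(8,1)·C(6,5) = 8·6 = 48.
Probability = 48/3003 = 16/1001.

16/1001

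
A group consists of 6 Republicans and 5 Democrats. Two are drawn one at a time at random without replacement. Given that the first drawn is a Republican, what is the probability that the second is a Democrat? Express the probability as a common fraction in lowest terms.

After removing one Republican, 10 remain: 5 Republicans and 5 Democrats.
So the probability the next is a Democrat is 5/10 = 1/2.

1/2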